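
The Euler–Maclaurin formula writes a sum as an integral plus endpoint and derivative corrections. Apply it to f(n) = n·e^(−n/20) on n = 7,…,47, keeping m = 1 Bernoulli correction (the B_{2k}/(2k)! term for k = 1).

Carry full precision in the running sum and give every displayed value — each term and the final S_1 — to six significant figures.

The integral term ∫_7^47 x·e^(−x/20) dx = 252.737.
Endpoint term: (f(7) + f(47))/2 = (4.93282 + 4.48235)/2 = 4.70758.
So far: 257.444.
Order-1 term: 1/12 · (-0.128748 − 0.458047) = -0.0488996.

S_1 ≈ 257.396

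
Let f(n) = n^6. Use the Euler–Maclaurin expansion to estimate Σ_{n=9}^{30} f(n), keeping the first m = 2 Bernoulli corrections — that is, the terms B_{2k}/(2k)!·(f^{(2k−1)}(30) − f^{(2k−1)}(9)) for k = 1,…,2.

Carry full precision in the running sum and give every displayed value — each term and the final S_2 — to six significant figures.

The integral term ∫_9^30 x^6 dx = 3.12360e+09.
Boundary: ½(f(9) + f(30)) = ½(531441 + 7.29000e+08) = 3.64766e+08.
Integral + boundary = 3.48837e+09.
k=1: B_{2}/(2)! × [f^{(1)}(30) − f^{(1)}(9)] = 1/12 × (1.45800e+08 − 354294) = 1.21205e+07.
Running total after k=1: 3.50049e+09.
k=2: B_{4}/(4)! × [f^{(3)}(30) − f^{(3)}(9)] = −1/720 × (3.24000e+06 − 87480.0) = -4378.50.

S_2 ≈ 3.50048e+09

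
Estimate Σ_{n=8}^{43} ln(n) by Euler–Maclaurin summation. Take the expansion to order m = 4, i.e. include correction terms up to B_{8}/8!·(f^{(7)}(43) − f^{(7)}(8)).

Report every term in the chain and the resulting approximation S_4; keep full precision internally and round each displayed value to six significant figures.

S_4 ≈ 113.008

The integral term ∫_8^43 ln(x) dx = 110.096.
Endpoint term: (f(8) + f(43))/2 = (2.07944 + 3.76120)/2 = 2.92032.
Running total after boundary: 113.016.
Order-1 term: 1/12 · (0.0232558 − 0.125000) = -0.00847868.
Partial sum through k=1: 113.008.
Order-2 term: −1/720 · (2.51550e-05 − 0.00390625) = 5.39041e-06.
Partial sum through k=2: 113.008.
Order-3 term: 1/30240 · (1.63256e-07 − 0.000732422) = -2.42149e-08.
Partial sum through k=3: 113.008.
Order-4 term: −1/1209600 · (2.64883e-09 − 0.000343323) = 2.83829e-10.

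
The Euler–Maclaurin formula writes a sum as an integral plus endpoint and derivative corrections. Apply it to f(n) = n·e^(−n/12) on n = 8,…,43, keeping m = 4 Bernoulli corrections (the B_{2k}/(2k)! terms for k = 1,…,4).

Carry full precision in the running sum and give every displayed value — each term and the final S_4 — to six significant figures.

The integral term ∫_8^43 x·e^(−x/12) dx = 104.883.
½[f(8) + f(43)] = ½[4.10734 + 1.19467] = 2.65100.
So far: 107.534.
Correction k=1: B_{2}/2! · (f^{(1)}(43) − f^{(1)}(8)) = 1/12 · (-0.0717726 − 0.171139) = -0.0202426.
Partial sum through k=1: 107.514.
Correction k=2: B_{4}/4! · (f^{(3)}(43) − f^{(3)}(8)) = −1/720 · (-0.000112547 − 0.00831926) = 1.17108e-05.
Partial sum through k=2: 107.514.
Correction k=3: B_{6}/6! · (f^{(5)}(43) − f^{(5)}(8)) = 1/30240 · (1.89811e-06 − 0.000107292) = -3.48525e-09.
Partial sum through k=3: 107.514.
Correction k=4: B_{8}/8! · (f^{(7)}(43) − f^{(7)}(8)) = −1/1209600 · (3.17902e-08 − 1.08897e-06) = 8.73990e-13.

S_4 ≈ 107.514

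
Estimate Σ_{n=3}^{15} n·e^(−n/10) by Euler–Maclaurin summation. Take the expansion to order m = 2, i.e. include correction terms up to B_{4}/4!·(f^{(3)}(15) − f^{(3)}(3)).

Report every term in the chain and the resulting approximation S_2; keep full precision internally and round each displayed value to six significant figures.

The integral term ∫_3^15 x·e^(−x/10) dx = 40.5238.
Endpoint term: (f(3) + f(15))/2 = (2.22245 + 3.34695)/2 = 2.78470.
Integral + boundary = 43.3085.
k=1: B_{2}/(2)! × [f^{(1)}(15) − f^{(1)}(3)] = 1/12 × (-0.111565 − 0.518573) = -0.0525115.
Partial sum through k=1: 43.2560.
k=2: B_{4}/(4)! × [f^{(3)}(15) − f^{(3)}(3)] = −1/720 × (0.00334695 − 0.0200021) = 2.31321e-05.

S_2 ≈ 43.2560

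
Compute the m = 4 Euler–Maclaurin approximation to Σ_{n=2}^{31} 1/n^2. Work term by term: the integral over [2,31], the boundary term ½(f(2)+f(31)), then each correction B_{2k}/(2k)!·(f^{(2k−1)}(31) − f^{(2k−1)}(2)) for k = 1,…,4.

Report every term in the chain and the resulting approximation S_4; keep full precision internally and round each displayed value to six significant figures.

Integral: ∫_2^31 1/x^2 dx = 0.467742.
Endpoint term: (f(2) + f(31))/2 = (0.250000 + 0.00104058)/2 = 0.125520.
So far: 0.593262.
Correction k=1: B_{2}/2! · (f^{(1)}(31) − f^{(1)}(2)) = 1/12 · (-6.71344e-05 − (-0.250000)) = 0.0208277.
After k=1: 0.614090.
Correction k=2: B_{4}/4! · (f^{(3)}(31) − f^{(3)}(2)) = −1/720 · (-8.38306e-07 − (-0.750000)) = -0.00104167.
After k=2: 0.613048.
Correction k=3: B_{6}/6! · (f^{(5)}(31) − f^{(5)}(2)) = 1/30240 · (-2.61698e-08 − (-5.62500)) = 0.000186012.
After k=3: 0.613234.
Correction k=4: B_{8}/8! · (f^{(7)}(31) − f^{(7)}(2)) = −1/1209600 · (-1.52498e-09 − (-78.7500)) = -6.51042e-05.

S_4 ≈ 0.613169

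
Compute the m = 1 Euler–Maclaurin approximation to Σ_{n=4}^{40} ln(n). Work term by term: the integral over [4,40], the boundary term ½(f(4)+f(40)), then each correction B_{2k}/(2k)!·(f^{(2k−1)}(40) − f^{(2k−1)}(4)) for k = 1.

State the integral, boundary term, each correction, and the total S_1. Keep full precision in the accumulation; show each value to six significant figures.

The integral term ∫_4^40 ln(x) dx = 106.010.
½[f(4) + f(40)] = ½[1.38629 + 3.68888] = 2.53759.
Running total after boundary: 108.548.
Order-1 term: 1/12 · (0.0250000 − 0.250000) = -0.0187500.

S_1 ≈ 108.529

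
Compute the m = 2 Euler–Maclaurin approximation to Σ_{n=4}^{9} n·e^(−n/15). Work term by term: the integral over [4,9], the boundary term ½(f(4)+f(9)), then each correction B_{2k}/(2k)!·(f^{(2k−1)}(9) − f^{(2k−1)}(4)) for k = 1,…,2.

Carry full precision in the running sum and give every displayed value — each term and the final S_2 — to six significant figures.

S_2 ≈ 24.6904

The integral term ∫_4^9 x·e^(−x/15) dx = 20.7174.
½[f(4) + f(9)] = ½[3.06371 + 4.93930] = 4.00151.
So far: 24.7189.
Correction k=1: B_{2}/2! · (f^{(1)}(9) − f^{(1)}(4)) = 1/12 · (0.219525 − 0.561681) = -0.0285130.
Partial sum through k=1: 24.6904.
Correction k=2: B_{4}/4! · (f^{(3)}(9) − f^{(3)}(4)) = −1/720 · (0.00585399 − 0.00930461) = 4.79253e-06.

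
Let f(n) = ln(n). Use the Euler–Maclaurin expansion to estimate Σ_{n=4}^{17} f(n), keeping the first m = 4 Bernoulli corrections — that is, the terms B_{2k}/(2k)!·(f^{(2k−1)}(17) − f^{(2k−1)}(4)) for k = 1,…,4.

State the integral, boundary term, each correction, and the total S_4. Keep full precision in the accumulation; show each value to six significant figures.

The integral term ∫_4^17 ln(x) dx = 29.6194.
Boundary: ½(f(4) + f(17)) = ½(1.38629 + 2.83321) = 2.10975.
Integral + boundary = 31.7292.
Correction k=1: B_{2}/2! · (f^{(1)}(17) − f^{(1)}(4)) = 1/12 · (0.0588235 − 0.250000) = -0.0159314.
Partial sum through k=1: 31.7133.
Correction k=2: B_{4}/4! · (f^{(3)}(17) − f^{(3)}(4)) = −1/720 · (0.000407083 − 0.0312500) = 4.28374e-05.
Partial sum through k=2: 31.7133.
Correction k=3: B_{6}/6! · (f^{(5)}(17) − f^{(5)}(4)) = 1/30240 · (1.69031e-05 − 0.0234375) = -7.74491e-07.
Partial sum through k=3: 31.7133.
Correction k=4: B_{8}/8! · (f^{(7)}(17) − f^{(7)}(4)) = −1/1209600 · (1.75465e-06 − 0.0439453) = 3.63290e-08.

S_4 ≈ 31.7133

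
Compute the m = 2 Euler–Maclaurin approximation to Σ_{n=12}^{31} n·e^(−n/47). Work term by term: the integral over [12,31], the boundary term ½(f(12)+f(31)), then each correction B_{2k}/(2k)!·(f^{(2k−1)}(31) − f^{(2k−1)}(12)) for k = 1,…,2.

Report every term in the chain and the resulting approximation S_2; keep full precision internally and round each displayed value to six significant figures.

S_2 ≈ 265.204

∫_12^31 x·e^(−x/47) dx evaluates to 252.574.
½[f(12) + f(31)] = ½[9.29603 + 16.0292] = 12.6626.
Running total after boundary: 265.237.
Correction k=1: B_{2}/2! · (f^{(1)}(31) − f^{(1)}(12)) = 1/12 · (0.176024 − 0.576881) = -0.0334048.
Running total after k=1: 265.204.
Correction k=2: B_{4}/4! · (f^{(3)}(31) − f^{(3)}(12)) = −1/720 · (0.000547835 − 0.000962526) = 5.75960e-07.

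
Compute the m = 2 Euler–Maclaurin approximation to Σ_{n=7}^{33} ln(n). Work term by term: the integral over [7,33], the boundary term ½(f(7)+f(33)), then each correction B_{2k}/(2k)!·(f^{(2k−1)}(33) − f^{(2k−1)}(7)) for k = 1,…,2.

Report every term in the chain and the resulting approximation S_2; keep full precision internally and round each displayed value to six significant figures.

S_2 ≈ 78.4752

Integral: ∫_7^33 ln(x) dx = 75.7634.
½[f(7) + f(33)] = ½[1.94591 + 3.49651] = 2.72121.
So far: 78.4846.
Order-1 term: 1/12 · (0.0303030 − 0.142857) = -0.00937951.
Partial sum through k=1: 78.4752.
Order-2 term: −1/720 · (5.56529e-05 − 0.00583090) = 8.02118e-06.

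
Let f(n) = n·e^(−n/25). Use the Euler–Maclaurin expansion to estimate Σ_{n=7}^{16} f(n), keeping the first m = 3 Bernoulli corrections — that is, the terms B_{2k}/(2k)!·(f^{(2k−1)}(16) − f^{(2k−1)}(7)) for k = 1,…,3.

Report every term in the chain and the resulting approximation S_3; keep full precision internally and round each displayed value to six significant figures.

S_3 ≈ 70.9863

Integral: ∫_7^16 x·e^(−x/25) dx = 64.1523.
½[f(7) + f(16)] = ½[5.29049 + 8.43668] = 6.86358.
Integral + boundary = 71.0158.
Order-1 term: 1/12 · (0.189825 − 0.544164) = -0.0295283.
After k=1: 70.9863.
Order-2 term: −1/720 · (0.00199106 − 0.00328917) = 1.80294e-06.
After k=2: 70.9863.
Order-3 term: 1/30240 · (5.88543e-06 − 9.13229e-06) = -1.07370e-10.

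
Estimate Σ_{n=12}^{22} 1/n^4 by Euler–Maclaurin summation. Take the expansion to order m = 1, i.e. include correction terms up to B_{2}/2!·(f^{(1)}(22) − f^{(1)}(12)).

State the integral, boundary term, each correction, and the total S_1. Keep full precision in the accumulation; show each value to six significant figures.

Integral: ∫_12^22 1/x^4 dx = 0.000161596.
Boundary: ½(f(12) + f(22)) = ½(4.82253e-05 + 4.26883e-06) = 2.62471e-05.
Integral + boundary = 0.000187844.
Order-1 term: 1/12 · (-7.76152e-07 − (-1.60751e-05)) = 1.27491e-06.

S_1 ≈ 0.000189118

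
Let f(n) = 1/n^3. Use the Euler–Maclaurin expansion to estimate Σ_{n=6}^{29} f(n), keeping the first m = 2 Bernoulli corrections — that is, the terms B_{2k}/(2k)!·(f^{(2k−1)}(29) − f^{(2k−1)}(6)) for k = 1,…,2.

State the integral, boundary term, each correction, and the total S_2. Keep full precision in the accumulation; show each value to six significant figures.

Integral: ∫_6^29 1/x^3 dx = 0.0132944.
Boundary: ½(f(6) + f(29)) = ½(0.00462963 + 4.10021e-05) = 0.00233532.
Running total after boundary: 0.0156297.
Correction k=1: B_{2}/2! · (f^{(1)}(29) − f^{(1)}(6)) = 1/12 · (-4.24160e-06 − (-0.00231481)) = 0.000192548.
Partial sum through k=1: 0.0158222.
Correction k=2: B_{4}/4! · (f^{(3)}(29) − f^{(3)}(6)) = −1/720 · (-1.00870e-07 − (-0.00128601)) = -1.78598e-06.

S_2 ≈ 0.0158204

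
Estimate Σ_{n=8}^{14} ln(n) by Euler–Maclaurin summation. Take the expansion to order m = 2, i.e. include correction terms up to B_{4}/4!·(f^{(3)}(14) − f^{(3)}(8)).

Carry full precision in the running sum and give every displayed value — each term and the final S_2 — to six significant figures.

S_2 ≈ 16.6661

Integral: ∫_8^14 ln(x) dx = 14.3113.
½[f(8) + f(14)] = ½[2.07944 + 2.63906] = 2.35925.
Running total after boundary: 16.6705.
Correction k=1: B_{2}/2! · (f^{(1)}(14) − f^{(1)}(8)) = 1/12 · (0.0714286 − 0.125000) = -0.00446429.
Partial sum through k=1: 16.6661.
Correction k=2: B_{4}/4! · (f^{(3)}(14) − f^{(3)}(8)) = −1/720 · (0.000728863 − 0.00390625) = 4.41304e-06.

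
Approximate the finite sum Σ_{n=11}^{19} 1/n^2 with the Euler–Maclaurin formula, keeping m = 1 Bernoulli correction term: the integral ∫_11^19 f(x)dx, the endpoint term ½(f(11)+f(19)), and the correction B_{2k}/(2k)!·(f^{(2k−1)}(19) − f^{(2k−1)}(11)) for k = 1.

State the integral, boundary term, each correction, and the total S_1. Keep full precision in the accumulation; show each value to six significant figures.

S_1 ≈ 0.0438957

∫_11^19 1/x^2 dx evaluates to 0.0382775.
½[f(11) + f(19)] = ½[0.00826446 + 0.00277008] = 0.00551727.
Running total after boundary: 0.0437948.
k=1: B_{2}/(2)! × [f^{(1)}(19) − f^{(1)}(11)] = 1/12 × (-0.000291588 − (-0.00150263)) = 0.000100920.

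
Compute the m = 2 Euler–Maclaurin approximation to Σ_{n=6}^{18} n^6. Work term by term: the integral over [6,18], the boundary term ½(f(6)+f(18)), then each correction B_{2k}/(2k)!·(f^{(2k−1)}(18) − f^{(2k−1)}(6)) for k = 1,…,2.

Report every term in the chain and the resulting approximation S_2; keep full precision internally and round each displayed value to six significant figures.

∫_6^18 x^6 dx evaluates to 8.74200e+07.
Boundary: ½(f(6) + f(18)) = ½(46656.0 + 3.40122e+07) = 1.70294e+07.
So far: 1.04449e+08.
k=1: B_{2}/(2)! × [f^{(1)}(18) − f^{(1)}(6)] = 1/12 × (1.13374e+07 − 46656.0) = 940896.
After k=1: 1.05390e+08.
k=2: B_{4}/(4)! × [f^{(3)}(18) − f^{(3)}(6)] = −1/720 × (699840 − 25920.0) = -936.000.

S_2 ≈ 1.05389e+08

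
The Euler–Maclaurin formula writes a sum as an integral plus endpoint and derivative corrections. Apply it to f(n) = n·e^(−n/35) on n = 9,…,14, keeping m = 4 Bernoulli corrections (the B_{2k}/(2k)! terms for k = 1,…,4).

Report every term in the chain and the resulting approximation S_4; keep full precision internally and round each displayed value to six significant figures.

Integral: ∫_9^14 x·e^(−x/35) dx = 41.2180.
½[f(9) + f(14)] = ½[6.95932 + 9.38448] = 8.17190.
Integral + boundary = 49.3899.
Correction k=1: B_{2}/2! · (f^{(1)}(14) − f^{(1)}(9)) = 1/12 · (0.402192 − 0.574420) = -0.0143523.
After k=1: 49.3756.
Correction k=2: B_{4}/4! · (f^{(3)}(14) − f^{(3)}(9)) = −1/720 · (0.00142272 − 0.00173138) = 4.28689e-07.
After k=2: 49.3756.
Correction k=3: B_{6}/6! · (f^{(5)}(14) − f^{(5)}(9)) = 1/30240 · (2.05479e-06 − 2.44395e-06) = -1.28689e-11.
After k=3: 49.3756.
Correction k=4: B_{8}/8! · (f^{(7)}(14) − f^{(7)}(9)) = −1/1209600 · (2.40668e-09 − 2.83635e-09) = 3.55220e-16.

S_4 ≈ 49.3756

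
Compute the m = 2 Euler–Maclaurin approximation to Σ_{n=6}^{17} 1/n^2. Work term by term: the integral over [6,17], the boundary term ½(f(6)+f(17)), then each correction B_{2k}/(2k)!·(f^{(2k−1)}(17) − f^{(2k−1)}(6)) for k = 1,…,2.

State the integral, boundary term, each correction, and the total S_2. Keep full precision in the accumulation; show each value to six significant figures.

S_2 ≈ 0.124196

Integral: ∫_6^17 1/x^2 dx = 0.107843.
Endpoint term: (f(6) + f(17))/2 = (0.0277778 + 0.00346021)/2 = 0.0156190.
Integral + boundary = 0.123462.
Order-1 term: 1/12 · (-0.000407083 − (-0.00925926)) = 0.000737681.
Running total after k=1: 0.124200.
Order-2 term: −1/720 · (-1.69031e-05 − (-0.00308642)) = -4.26322e-06.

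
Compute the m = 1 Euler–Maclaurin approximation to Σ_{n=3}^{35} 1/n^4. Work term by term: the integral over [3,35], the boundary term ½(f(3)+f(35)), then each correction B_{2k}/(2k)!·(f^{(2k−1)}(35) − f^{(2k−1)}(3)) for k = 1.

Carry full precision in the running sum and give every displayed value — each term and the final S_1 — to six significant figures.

S_1 ≈ 0.0198828

∫_3^35 1/x^4 dx evaluates to 0.0123379.
½[f(3) + f(35)] = ½[0.0123457 + 6.66389e-07] = 0.00617317.
So far: 0.0185111.
Order-1 term: 1/12 · (-7.61587e-08 − (-0.0164609)) = 0.00137174.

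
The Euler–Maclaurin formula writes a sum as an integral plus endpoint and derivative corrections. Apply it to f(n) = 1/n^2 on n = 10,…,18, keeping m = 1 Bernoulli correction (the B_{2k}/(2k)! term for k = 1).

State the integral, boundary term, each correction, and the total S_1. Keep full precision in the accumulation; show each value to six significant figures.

The integral term ∫_10^18 1/x^2 dx = 0.0444444.
Boundary: ½(f(10) + f(18)) = ½(0.0100000 + 0.00308642) = 0.00654321.
So far: 0.0509877.
k=1: B_{2}/(2)! × [f^{(1)}(18) − f^{(1)}(10)] = 1/12 × (-0.000342936 − (-0.00200000)) = 0.000138089.

S_1 ≈ 0.0511257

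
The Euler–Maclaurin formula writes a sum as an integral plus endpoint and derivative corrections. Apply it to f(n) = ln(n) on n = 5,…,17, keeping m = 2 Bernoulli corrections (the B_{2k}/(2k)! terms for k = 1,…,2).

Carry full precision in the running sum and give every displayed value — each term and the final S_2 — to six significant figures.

The integral term ∫_5^17 ln(x) dx = 28.1174.
½[f(5) + f(17)] = ½[1.60944 + 2.83321] = 2.22133.
So far: 30.3388.
Order-1 term: 1/12 · (0.0588235 − 0.200000) = -0.0117647.
Running total after k=1: 30.3270.
Order-2 term: −1/720 · (0.000407083 − 0.0160000) = 2.16568e-05.

S_2 ≈ 30.3270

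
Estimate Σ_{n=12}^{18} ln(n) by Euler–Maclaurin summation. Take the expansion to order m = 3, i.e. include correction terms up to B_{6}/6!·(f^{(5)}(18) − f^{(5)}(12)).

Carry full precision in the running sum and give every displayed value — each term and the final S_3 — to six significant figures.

S_3 ≈ 18.8931

The integral term ∫_12^18 ln(x) dx = 16.2078.
Endpoint term: (f(12) + f(18))/2 = (2.48491 + 2.89037)/2 = 2.68764.
So far: 18.8955.
k=1: B_{2}/(2)! × [f^{(1)}(18) − f^{(1)}(12)] = 1/12 × (0.0555556 − 0.0833333) = -0.00231481.
Running total after k=1: 18.8931.
k=2: B_{4}/(4)! × [f^{(3)}(18) − f^{(3)}(12)] = −1/720 × (0.000342936 − 0.00115741) = 1.13121e-06.
Running total after k=2: 18.8931.
k=3: B_{6}/(6)! × [f^{(5)}(18) − f^{(5)}(12)] = 1/30240 × (1.27013e-05 − 9.64506e-05) = -2.76949e-09.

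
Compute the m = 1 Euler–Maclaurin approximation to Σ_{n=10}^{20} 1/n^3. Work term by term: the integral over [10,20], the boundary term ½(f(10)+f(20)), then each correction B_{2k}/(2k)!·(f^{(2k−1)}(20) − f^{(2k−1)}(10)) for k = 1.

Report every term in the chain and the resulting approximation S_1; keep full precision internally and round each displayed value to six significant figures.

S_1 ≈ 0.00433594

∫_10^20 1/x^3 dx evaluates to 0.00375000.
Boundary: ½(f(10) + f(20)) = ½(0.00100000 + 0.000125000) = 0.000562500.
Running total after boundary: 0.00431250.
Order-1 term: 1/12 · (-1.87500e-05 − (-0.000300000)) = 2.34375e-05.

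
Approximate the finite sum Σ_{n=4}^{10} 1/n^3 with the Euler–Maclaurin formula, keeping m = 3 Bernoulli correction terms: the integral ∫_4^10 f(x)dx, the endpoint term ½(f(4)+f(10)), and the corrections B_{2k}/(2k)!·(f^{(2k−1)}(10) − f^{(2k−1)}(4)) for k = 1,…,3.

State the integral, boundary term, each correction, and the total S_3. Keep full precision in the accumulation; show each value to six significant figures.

S_3 ≈ 0.0354951

The integral term ∫_4^10 1/x^3 dx = 0.0262500.
Endpoint term: (f(4) + f(10))/2 = (0.0156250 + 0.00100000)/2 = 0.00831250.
So far: 0.0345625.
Order-1 term: 1/12 · (-0.000300000 − (-0.0117188)) = 0.000951563.
Partial sum through k=1: 0.0355141.
Order-2 term: −1/720 · (-6.00000e-05 − (-0.0146484)) = -2.02617e-05.
Partial sum through k=2: 0.0354938.
Order-3 term: 1/30240 · (-2.52000e-05 − (-0.0384521)) = 1.27073e-06.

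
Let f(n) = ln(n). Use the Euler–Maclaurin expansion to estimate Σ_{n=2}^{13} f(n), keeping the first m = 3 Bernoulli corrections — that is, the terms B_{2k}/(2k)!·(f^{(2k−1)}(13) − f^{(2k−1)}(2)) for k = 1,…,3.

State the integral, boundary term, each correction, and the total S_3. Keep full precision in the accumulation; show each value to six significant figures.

∫_2^13 ln(x) dx evaluates to 20.9580.
½[f(2) + f(13)] = ½[0.693147 + 2.56495] = 1.62905.
Integral + boundary = 22.5871.
Order-1 term: 1/12 · (0.0769231 − 0.500000) = -0.0352564.
Partial sum through k=1: 22.5518.
Order-2 term: −1/720 · (0.000910332 − 0.250000) = 0.000345958.
Partial sum through k=2: 22.5522.
Order-3 term: 1/30240 · (6.46390e-05 − 0.750000) = -2.47994e-05.

S_3 ≈ 22.5522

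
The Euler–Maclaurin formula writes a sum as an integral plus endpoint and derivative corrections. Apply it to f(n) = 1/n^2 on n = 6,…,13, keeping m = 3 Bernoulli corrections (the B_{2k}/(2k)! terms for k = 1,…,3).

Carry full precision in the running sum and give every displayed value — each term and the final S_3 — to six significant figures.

S_3 ≈ 0.107283

∫_6^13 1/x^2 dx evaluates to 0.0897436.
Endpoint term: (f(6) + f(13))/2 = (0.0277778 + 0.00591716)/2 = 0.0168475.
Running total after boundary: 0.106591.
Correction k=1: B_{2}/2! · (f^{(1)}(13) − f^{(1)}(6)) = 1/12 · (-0.000910332 − (-0.00925926)) = 0.000695744.
Running total after k=1: 0.107287.
Correction k=2: B_{4}/4! · (f^{(3)}(13) − f^{(3)}(6)) = −1/720 · (-6.46390e-05 − (-0.00308642)) = -4.19692e-06.
Running total after k=2: 0.107283.
Correction k=3: B_{6}/6! · (f^{(5)}(13) − f^{(5)}(6)) = 1/30240 · (-1.14744e-05 − (-0.00257202)) = 8.46740e-08.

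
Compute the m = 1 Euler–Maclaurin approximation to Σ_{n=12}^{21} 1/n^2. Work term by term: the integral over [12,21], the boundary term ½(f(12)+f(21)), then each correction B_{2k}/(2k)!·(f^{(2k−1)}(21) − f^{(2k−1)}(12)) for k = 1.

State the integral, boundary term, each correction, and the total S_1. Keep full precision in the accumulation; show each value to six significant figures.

Integral: ∫_12^21 1/x^2 dx = 0.0357143.
½[f(12) + f(21)] = ½[0.00694444 + 0.00226757] = 0.00460601.
Running total after boundary: 0.0403203.
k=1: B_{2}/(2)! × [f^{(1)}(21) − f^{(1)}(12)] = 1/12 × (-0.000215959 − (-0.00115741)) = 7.84540e-05.

S_1 ≈ 0.0403987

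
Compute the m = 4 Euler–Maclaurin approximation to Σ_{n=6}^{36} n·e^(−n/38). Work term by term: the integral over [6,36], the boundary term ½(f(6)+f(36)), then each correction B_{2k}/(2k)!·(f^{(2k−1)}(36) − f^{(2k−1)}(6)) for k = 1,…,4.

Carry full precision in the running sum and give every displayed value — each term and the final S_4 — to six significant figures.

S_4 ≈ 346.889

The integral term ∫_6^36 x·e^(−x/38) dx = 337.406.
Boundary: ½(f(6) + f(36)) = ½(5.12364 + 13.9594) = 9.54150.
Integral + boundary = 346.947.
k=1: B_{2}/(2)! × [f^{(1)}(36) − f^{(1)}(6)] = 1/12 × (0.0204084 − 0.719107) = -0.0582249.
Partial sum through k=1: 346.889.
k=2: B_{4}/(4)! × [f^{(3)}(36) − f^{(3)}(6)] = −1/720 × (0.000551197 − 0.00168074) = 1.56881e-06.
Partial sum through k=2: 346.889.
k=3: B_{6}/(6)! × [f^{(5)}(36) − f^{(5)}(6)] = 1/30240 × (7.53643e-07 − 1.98302e-06) = -4.06540e-11.
Partial sum through k=3: 346.889.
k=4: B_{8}/(8)! × [f^{(7)}(36) − f^{(7)}(6)] = −1/1209600 × (7.79481e-10 − 1.94051e-09) = 9.59843e-16.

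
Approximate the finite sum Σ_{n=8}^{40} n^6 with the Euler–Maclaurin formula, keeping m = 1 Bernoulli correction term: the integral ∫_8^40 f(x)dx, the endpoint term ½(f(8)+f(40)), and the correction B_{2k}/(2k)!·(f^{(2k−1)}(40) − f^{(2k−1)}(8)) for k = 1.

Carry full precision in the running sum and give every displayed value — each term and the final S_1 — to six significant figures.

S_1 ≈ 2.55047e+10

The integral term ∫_8^40 x^6 dx = 2.34054e+10.
Endpoint term: (f(8) + f(40))/2 = (262144 + 4.09600e+09)/2 = 2.04813e+09.
Running total after boundary: 2.54535e+10.
k=1: B_{2}/(2)! × [f^{(1)}(40) − f^{(1)}(8)] = 1/12 × (6.14400e+08 − 196608) = 5.11836e+07.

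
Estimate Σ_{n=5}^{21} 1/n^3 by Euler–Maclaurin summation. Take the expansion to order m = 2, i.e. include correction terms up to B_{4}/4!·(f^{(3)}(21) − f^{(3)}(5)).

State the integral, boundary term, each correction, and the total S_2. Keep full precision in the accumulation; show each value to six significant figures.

Integral: ∫_5^21 1/x^3 dx = 0.0188662.
Boundary: ½(f(5) + f(21)) = ½(0.00800000 + 0.000107980) = 0.00405399.
So far: 0.0229202.
Correction k=1: B_{2}/2! · (f^{(1)}(21) − f^{(1)}(5)) = 1/12 · (-1.54257e-05 − (-0.00480000)) = 0.000398715.
After k=1: 0.0233189.
Correction k=2: B_{4}/4! · (f^{(3)}(21) − f^{(3)}(5)) = −1/720 · (-6.99577e-07 − (-0.00384000)) = -5.33236e-06.

S_2 ≈ 0.0233136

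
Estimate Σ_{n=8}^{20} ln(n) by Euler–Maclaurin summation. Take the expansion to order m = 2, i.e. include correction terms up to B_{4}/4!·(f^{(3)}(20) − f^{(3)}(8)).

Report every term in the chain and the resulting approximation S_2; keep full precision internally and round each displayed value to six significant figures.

S_2 ≈ 33.8105

∫_8^20 ln(x) dx evaluates to 31.2791.
Boundary: ½(f(8) + f(20)) = ½(2.07944 + 2.99573) = 2.53759.
So far: 33.8167.
Order-1 term: 1/12 · (0.0500000 − 0.125000) = -0.00625000.
After k=1: 33.8105.
Order-2 term: −1/720 · (0.000250000 − 0.00390625) = 5.07812e-06.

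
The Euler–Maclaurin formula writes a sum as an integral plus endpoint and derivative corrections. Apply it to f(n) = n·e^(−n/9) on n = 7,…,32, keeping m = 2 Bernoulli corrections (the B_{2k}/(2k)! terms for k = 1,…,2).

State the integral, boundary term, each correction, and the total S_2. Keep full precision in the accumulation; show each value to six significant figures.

S_2 ≈ 57.6671

∫_7^32 x·e^(−x/9) dx evaluates to 55.6166.
½[f(7) + f(32)] = ½[3.21598 + 0.914096] = 2.06504.
So far: 57.6817.
Correction k=1: B_{2}/2! · (f^{(1)}(32) − f^{(1)}(7)) = 1/12 · (-0.0730007 − 0.102095) = -0.0145913.
Running total after k=1: 57.6671.
Correction k=2: B_{4}/4! · (f^{(3)}(32) − f^{(3)}(7)) = −1/720 · (-0.000195923 − 0.0126043) = 1.77781e-05.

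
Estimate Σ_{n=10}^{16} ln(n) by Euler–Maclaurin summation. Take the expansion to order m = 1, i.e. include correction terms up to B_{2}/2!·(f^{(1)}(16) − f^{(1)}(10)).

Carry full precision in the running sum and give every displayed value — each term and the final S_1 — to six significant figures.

The integral term ∫_10^16 ln(x) dx = 15.3356.
Endpoint term: (f(10) + f(16))/2 = (2.30259 + 2.77259)/2 = 2.53759.
So far: 17.8732.
Correction k=1: B_{2}/2! · (f^{(1)}(16) − f^{(1)}(10)) = 1/12 · (0.0625000 − 0.100000) = -0.00312500.

S_1 ≈ 17.8700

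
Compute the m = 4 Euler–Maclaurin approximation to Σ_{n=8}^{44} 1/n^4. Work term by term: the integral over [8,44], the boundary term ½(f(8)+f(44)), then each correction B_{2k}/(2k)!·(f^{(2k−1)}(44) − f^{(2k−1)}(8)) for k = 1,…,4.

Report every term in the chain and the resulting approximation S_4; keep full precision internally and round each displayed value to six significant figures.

The integral term ∫_8^44 1/x^4 dx = 0.000647129.
Boundary: ½(f(8) + f(44)) = ½(0.000244141 + 2.66802e-07) = 0.000122204.
So far: 0.000769332.
Correction k=1: B_{2}/2! · (f^{(1)}(44) − f^{(1)}(8)) = 1/12 · (-2.42547e-08 − (-0.000122070)) = 1.01705e-05.
Partial sum through k=1: 0.000779503.
Correction k=2: B_{4}/4! · (f^{(3)}(44) − f^{(3)}(8)) = −1/720 · (-3.75848e-10 − (-5.72205e-05)) = -7.94723e-08.
Partial sum through k=2: 0.000779423.
Correction k=3: B_{6}/6! · (f^{(5)}(44) − f^{(5)}(8)) = 1/30240 · (-1.08716e-11 − (-5.00679e-05)) = 1.65568e-09.
Partial sum through k=3: 0.000779425.
Correction k=4: B_{8}/8! · (f^{(7)}(44) − f^{(7)}(8)) = −1/1209600 · (-5.05397e-13 − (-7.04080e-05)) = -5.82077e-11.

S_4 ≈ 0.000779425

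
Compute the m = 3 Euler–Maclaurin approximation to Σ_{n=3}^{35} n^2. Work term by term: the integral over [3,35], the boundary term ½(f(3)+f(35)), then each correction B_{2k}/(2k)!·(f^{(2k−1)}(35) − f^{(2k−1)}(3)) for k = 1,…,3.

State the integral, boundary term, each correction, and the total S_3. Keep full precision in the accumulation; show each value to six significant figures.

Integral: ∫_3^35 x^2 dx = 14282.7.
½[f(3) + f(35)] = ½[9.00000 + 1225.00] = 617.000.
Running total after boundary: 14899.7.
k=1: B_{2}/(2)! × [f^{(1)}(35) − f^{(1)}(3)] = 1/12 × (70.0000 − 6.00000) = 5.33333.
Partial sum through k=1: 14905.0.
k=2: B_{4}/(4)! × [f^{(3)}(35) − f^{(3)}(3)] = −1/720 × (0.00000 − 0.00000) = 0.00000.
Partial sum through k=2: 14905.0.
k=3: B_{6}/(6)! × [f^{(5)}(35) − f^{(5)}(3)] = 1/30240 × (0.00000 − 0.00000) = 0.00000.

S_3 ≈ 14905.0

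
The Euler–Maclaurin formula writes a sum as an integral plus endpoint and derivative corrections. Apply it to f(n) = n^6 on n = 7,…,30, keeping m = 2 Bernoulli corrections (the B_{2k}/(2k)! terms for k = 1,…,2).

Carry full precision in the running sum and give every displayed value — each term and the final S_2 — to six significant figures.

S_2 ≈ 3.50086e+09

The integral term ∫_7^30 x^6 dx = 3.12417e+09.
½[f(7) + f(30)] = ½[117649 + 7.29000e+08] = 3.64559e+08.
So far: 3.48873e+09.
Order-1 term: 1/12 · (1.45800e+08 − 100842) = 1.21416e+07.
Partial sum through k=1: 3.50087e+09.
Order-2 term: −1/720 · (3.24000e+06 − 41160.0) = -4442.83.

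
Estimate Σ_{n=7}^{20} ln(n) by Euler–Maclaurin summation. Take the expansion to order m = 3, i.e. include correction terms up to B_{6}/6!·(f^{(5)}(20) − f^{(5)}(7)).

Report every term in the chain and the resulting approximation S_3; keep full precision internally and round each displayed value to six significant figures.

S_3 ≈ 35.7564

The integral term ∫_7^20 ln(x) dx = 33.2933.
Boundary: ½(f(7) + f(20)) = ½(1.94591 + 2.99573) = 2.47082.
So far: 35.7641.
k=1: B_{2}/(2)! × [f^{(1)}(20) − f^{(1)}(7)] = 1/12 × (0.0500000 − 0.142857) = -0.00773810.
Running total after k=1: 35.7564.
k=2: B_{4}/(4)! × [f^{(3)}(20) − f^{(3)}(7)] = −1/720 × (0.000250000 − 0.00583090) = 7.75126e-06.
Running total after k=2: 35.7564.
k=3: B_{6}/(6)! × [f^{(5)}(20) − f^{(5)}(7)] = 1/30240 × (7.50000e-06 − 0.00142798) = -4.69734e-08.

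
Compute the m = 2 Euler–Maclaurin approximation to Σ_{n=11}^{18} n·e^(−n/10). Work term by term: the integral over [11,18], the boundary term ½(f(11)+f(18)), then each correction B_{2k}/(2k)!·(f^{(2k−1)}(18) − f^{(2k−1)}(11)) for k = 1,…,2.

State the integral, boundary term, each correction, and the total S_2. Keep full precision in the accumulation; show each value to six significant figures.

S_2 ≈ 26.9295

Integral: ∫_11^18 x·e^(−x/10) dx = 23.6192.
Boundary: ½(f(11) + f(18)) = ½(3.66158 + 2.97538) = 3.31848.
So far: 26.9377.
k=1: B_{2}/(2)! × [f^{(1)}(18) − f^{(1)}(11)] = 1/12 × (-0.132239 − (-0.0332871)) = -0.00824600.
Running total after k=1: 26.9295.
k=2: B_{4}/(4)! × [f^{(3)}(18) − f^{(3)}(11)] = −1/720 × (0.00198359 − 0.00632455) = 6.02912e-06.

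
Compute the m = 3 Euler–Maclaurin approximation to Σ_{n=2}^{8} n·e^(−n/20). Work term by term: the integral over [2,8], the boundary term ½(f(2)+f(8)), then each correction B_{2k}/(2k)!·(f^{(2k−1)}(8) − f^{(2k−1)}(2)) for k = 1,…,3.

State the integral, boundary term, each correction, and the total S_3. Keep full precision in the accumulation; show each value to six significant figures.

S_3 ≈ 26.3010

The integral term ∫_2^8 x·e^(−x/20) dx = 22.7492.
Endpoint term: (f(2) + f(8))/2 = (1.80967 + 5.36256)/2 = 3.58612.
Integral + boundary = 26.3354.
k=1: B_{2}/(2)! × [f^{(1)}(8) − f^{(1)}(2)] = 1/12 × (0.402192 − 0.814354) = -0.0343468.
After k=1: 26.3010.
k=2: B_{4}/(4)! × [f^{(3)}(8) − f^{(3)}(2)] = −1/720 × (0.00435708 − 0.00656007) = 3.05971e-06.
After k=2: 26.3010.
k=3: B_{6}/(6)! × [f^{(5)}(8) − f^{(5)}(2)] = 1/30240 × (1.92717e-05 − 2.77106e-05) = -2.79066e-10.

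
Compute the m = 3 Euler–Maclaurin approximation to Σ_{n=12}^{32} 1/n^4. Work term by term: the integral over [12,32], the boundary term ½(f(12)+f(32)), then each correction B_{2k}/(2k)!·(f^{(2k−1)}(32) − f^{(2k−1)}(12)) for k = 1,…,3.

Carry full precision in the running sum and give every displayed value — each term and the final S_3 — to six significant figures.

∫_12^32 1/x^4 dx evaluates to 0.000182729.
½[f(12) + f(32)] = ½[4.82253e-05 + 9.53674e-07] = 2.45895e-05.
So far: 0.000207318.
k=1: B_{2}/(2)! × [f^{(1)}(32) − f^{(1)}(12)] = 1/12 × (-1.19209e-07 − (-1.60751e-05)) = 1.32966e-06.
Running total after k=1: 0.000208648.
k=2: B_{4}/(4)! × [f^{(3)}(32) − f^{(3)}(12)] = −1/720 × (-3.49246e-09 − (-3.34898e-06)) = -4.64651e-09.
Running total after k=2: 0.000208643.
k=3: B_{6}/(6)! × [f^{(5)}(32) − f^{(5)}(12)] = 1/30240 × (-1.90994e-10 − (-1.30238e-06)) = 4.30618e-11.

S_3 ≈ 0.000208643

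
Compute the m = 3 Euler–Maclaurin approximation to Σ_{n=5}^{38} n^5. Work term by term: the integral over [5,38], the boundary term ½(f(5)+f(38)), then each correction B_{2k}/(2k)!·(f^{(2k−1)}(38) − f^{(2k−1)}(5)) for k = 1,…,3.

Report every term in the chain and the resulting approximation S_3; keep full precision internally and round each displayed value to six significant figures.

S_3 ≈ 5.42308e+08

The integral term ∫_5^38 x^5 dx = 5.01820e+08.
½[f(5) + f(38)] = ½[3125.00 + 7.92352e+07] = 3.96191e+07.
Running total after boundary: 5.41439e+08.
Order-1 term: 1/12 · (1.04257e+07 − 3125.00) = 868546.
Running total after k=1: 5.42308e+08.
Order-2 term: −1/720 · (86640.0 − 1500.00) = -118.250.
Running total after k=2: 5.42308e+08.
Order-3 term: 1/30240 · (120.000 − 120.000) = 0.00000.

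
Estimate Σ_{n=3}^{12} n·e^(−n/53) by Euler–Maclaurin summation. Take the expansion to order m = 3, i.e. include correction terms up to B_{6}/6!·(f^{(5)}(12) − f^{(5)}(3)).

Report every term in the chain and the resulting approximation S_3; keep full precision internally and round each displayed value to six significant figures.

The integral term ∫_3^12 x·e^(−x/53) dx = 57.6679.
Endpoint term: (f(3) + f(12))/2 = (2.83491 + 9.56864)/2 = 6.20177.
So far: 63.8697.
Order-1 term: 1/12 · (0.616847 − 0.891480) = -0.0228861.
After k=1: 63.8468.
Order-2 term: −1/720 · (0.000787334 − 0.000990180) = 2.81731e-07.
After k=2: 63.8468.
Order-3 term: 1/30240 · (4.82403e-07 − 5.92024e-07) = -3.62502e-12.

S_3 ≈ 63.8468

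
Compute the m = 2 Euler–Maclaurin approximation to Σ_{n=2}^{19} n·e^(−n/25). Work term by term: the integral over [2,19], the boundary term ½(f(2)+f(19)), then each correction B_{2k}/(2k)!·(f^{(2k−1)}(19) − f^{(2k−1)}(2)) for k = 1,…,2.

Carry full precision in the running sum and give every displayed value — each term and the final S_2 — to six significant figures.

Integral: ∫_2^19 x·e^(−x/25) dx = 108.670.
Boundary: ½(f(2) + f(19)) = ½(1.84623 + 8.88566) = 5.36595.
So far: 114.036.
k=1: B_{2}/(2)! × [f^{(1)}(19) − f^{(1)}(2)] = 1/12 × (0.112240 − 0.849267) = -0.0614189.
After k=1: 113.975.
k=2: B_{4}/(4)! × [f^{(3)}(19) − f^{(3)}(2)] = −1/720 × (0.00167612 − 0.00431280) = 3.66206e-06.

S_2 ≈ 113.975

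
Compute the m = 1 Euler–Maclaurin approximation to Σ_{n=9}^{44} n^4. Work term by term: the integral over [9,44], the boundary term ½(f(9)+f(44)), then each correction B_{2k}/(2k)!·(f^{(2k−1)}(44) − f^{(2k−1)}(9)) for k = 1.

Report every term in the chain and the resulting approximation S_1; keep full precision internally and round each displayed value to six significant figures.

The integral term ∫_9^44 x^4 dx = 3.29714e+07.
Boundary: ½(f(9) + f(44)) = ½(6561.00 + 3.74810e+06) = 1.87733e+06.
Running total after boundary: 3.48488e+07.
Correction k=1: B_{2}/2! · (f^{(1)}(44) − f^{(1)}(9)) = 1/12 · (340736 − 2916.00) = 28151.7.

S_1 ≈ 3.48769e+07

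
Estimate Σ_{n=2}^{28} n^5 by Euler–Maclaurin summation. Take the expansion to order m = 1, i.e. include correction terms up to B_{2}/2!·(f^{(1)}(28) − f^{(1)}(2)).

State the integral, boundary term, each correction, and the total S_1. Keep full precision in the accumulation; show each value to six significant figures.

Integral: ∫_2^28 x^5 dx = 8.03150e+07.
½[f(2) + f(28)] = ½[32.0000 + 1.72104e+07] = 8.60520e+06.
Running total after boundary: 8.89202e+07.
k=1: B_{2}/(2)! × [f^{(1)}(28) − f^{(1)}(2)] = 1/12 × (3.07328e+06 − 80.0000) = 256100.

S_1 ≈ 8.91763e+07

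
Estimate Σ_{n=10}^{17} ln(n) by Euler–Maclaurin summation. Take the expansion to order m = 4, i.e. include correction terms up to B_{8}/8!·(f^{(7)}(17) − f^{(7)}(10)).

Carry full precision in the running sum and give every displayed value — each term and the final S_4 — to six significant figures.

S_4 ≈ 20.7032

Integral: ∫_10^17 ln(x) dx = 18.1388.
Boundary: ½(f(10) + f(17)) = ½(2.30259 + 2.83321) = 2.56790.
Running total after boundary: 20.7067.
k=1: B_{2}/(2)! × [f^{(1)}(17) − f^{(1)}(10)] = 1/12 × (0.0588235 − 0.100000) = -0.00343137.
Partial sum through k=1: 20.7032.
k=2: B_{4}/(4)! × [f^{(3)}(17) − f^{(3)}(10)] = −1/720 × (0.000407083 − 0.00200000) = 2.21238e-06.
Partial sum through k=2: 20.7032.
k=3: B_{6}/(6)! × [f^{(5)}(17) − f^{(5)}(10)] = 1/30240 × (1.69031e-05 − 0.000240000) = -7.37754e-09.
Partial sum through k=3: 20.7032.
k=4: B_{8}/(8)! × [f^{(7)}(17) − f^{(7)}(10)] = −1/1209600 × (1.75465e-06 − 7.20000e-05) = 5.80732e-11.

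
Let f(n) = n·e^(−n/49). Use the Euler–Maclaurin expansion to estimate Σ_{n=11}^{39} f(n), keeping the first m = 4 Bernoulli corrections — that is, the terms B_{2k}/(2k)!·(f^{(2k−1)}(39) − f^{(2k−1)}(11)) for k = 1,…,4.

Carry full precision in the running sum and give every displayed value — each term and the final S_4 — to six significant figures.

S_4 ≈ 416.553

∫_11^39 x·e^(−x/49) dx evaluates to 403.405.
Boundary: ½(f(11) + f(39)) = ½(8.78816 + 17.5955) = 13.1918.
So far: 416.597.
Order-1 term: 1/12 · (0.0920748 − 0.619574) = -0.0439582.
After k=1: 416.553.
Order-2 term: −1/720 · (0.000414164 − 0.000923541) = 7.07467e-07.
After k=2: 416.553.
Order-3 term: 1/30240 · (3.29021e-07 − 6.61821e-07) = -1.10053e-11.
After k=3: 416.553.
Order-4 term: −1/1209600 · (2.02227e-10 − 3.91085e-10) = 1.56133e-16.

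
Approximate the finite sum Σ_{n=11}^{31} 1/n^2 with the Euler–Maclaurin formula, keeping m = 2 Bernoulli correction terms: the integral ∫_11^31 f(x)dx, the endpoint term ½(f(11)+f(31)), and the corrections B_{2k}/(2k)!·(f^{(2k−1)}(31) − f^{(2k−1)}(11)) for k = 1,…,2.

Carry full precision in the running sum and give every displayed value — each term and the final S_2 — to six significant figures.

S_2 ≈ 0.0634230

Integral: ∫_11^31 1/x^2 dx = 0.0586510.
½[f(11) + f(31)] = ½[0.00826446 + 0.00104058] = 0.00465252.
Integral + boundary = 0.0633035.
k=1: B_{2}/(2)! × [f^{(1)}(31) − f^{(1)}(11)] = 1/12 × (-6.71344e-05 − (-0.00150263)) = 0.000119625.
After k=1: 0.0634232.
k=2: B_{4}/(4)! × [f^{(3)}(31) − f^{(3)}(11)] = −1/720 × (-8.38306e-07 − (-0.000149021)) = -2.05809e-07.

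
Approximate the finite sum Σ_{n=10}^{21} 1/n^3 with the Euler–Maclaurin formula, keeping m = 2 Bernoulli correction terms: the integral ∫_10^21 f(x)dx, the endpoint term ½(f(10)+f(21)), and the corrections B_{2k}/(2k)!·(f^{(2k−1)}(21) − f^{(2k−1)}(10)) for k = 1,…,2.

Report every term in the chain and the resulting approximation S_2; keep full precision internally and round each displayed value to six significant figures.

∫_10^21 1/x^3 dx evaluates to 0.00386621.
Endpoint term: (f(10) + f(21))/2 = (0.00100000 + 0.000107980)/2 = 0.000553990.
Running total after boundary: 0.00442020.
Order-1 term: 1/12 · (-1.54257e-05 − (-0.000300000)) = 2.37145e-05.
Running total after k=1: 0.00444392.
Order-2 term: −1/720 · (-6.99577e-07 − (-6.00000e-05)) = -8.23617e-08.

S_2 ≈ 0.00444384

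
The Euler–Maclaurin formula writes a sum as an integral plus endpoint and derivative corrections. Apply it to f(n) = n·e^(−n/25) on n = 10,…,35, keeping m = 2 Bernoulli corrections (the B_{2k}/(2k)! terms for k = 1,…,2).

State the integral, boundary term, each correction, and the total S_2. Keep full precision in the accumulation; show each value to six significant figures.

∫_10^35 x·e^(−x/25) dx evaluates to 216.635.
Boundary: ½(f(10) + f(35)) = ½(6.70320 + 8.63089) = 7.66705.
So far: 224.302.
Order-1 term: 1/12 · (-0.0986388 − 0.402192) = -0.0417359.
Running total after k=1: 224.260.
Order-2 term: −1/720 · (0.000631288 − 0.00278853) = 2.99617e-06.

S_2 ≈ 224.260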